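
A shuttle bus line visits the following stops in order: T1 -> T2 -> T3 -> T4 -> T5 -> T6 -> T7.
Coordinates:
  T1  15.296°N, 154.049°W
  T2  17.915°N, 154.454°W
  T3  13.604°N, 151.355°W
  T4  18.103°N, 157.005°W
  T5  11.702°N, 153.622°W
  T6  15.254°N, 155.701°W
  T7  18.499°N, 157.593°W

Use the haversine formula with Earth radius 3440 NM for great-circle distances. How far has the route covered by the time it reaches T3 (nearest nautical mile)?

Leg distances:
T1→T2: 159.0 NM  (cumulative 159.0 NM)
T2→T3: 314.7 NM  (cumulative 473.7 NM)
Cumulative distance at T3 ≈ 474 NM.

474 NM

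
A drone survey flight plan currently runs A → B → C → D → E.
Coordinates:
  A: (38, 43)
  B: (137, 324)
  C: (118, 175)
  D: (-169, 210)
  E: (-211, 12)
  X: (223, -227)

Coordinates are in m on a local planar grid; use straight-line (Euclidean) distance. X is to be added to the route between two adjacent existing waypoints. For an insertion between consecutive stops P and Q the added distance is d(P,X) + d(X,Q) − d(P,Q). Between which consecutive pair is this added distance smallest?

between A and B

Added distance for inserting X between each consecutive pair:
A–B: 587.0 m
B–C: 823.0 m
C–D: 713.4 m
D–E: 880.1 m
Smallest added distance is 587.0 m, inserting between A and B.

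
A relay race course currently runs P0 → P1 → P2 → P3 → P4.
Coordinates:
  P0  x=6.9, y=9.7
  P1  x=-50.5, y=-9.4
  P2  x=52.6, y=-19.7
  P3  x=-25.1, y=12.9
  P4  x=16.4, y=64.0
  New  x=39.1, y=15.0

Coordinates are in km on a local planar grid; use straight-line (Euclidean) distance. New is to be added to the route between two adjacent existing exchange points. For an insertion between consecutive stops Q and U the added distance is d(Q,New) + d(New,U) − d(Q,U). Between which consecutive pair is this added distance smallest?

between P2 and P3

Added distance for inserting New between each consecutive pair:
P0–P1: 65.0 km
P1–P2: 26.5 km
P2–P3: 17.2 km
P3–P4: 52.4 km
Smallest added distance is 17.2 km, inserting between P2 and P3.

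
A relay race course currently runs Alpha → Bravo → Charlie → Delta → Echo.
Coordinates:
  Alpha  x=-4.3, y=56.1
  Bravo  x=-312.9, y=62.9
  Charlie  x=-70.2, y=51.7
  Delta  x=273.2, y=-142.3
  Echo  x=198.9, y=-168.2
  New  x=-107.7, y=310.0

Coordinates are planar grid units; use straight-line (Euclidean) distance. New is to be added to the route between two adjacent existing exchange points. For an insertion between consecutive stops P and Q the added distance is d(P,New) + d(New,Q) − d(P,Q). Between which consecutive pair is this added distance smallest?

Added distance for inserting New between each consecutive pair:
Alpha–Bravo: 286.7
Bravo–Charlie: 339.2
Charlie–Delta: 457.9
Delta–Echo: 1080.7
Smallest added distance is 286.7, inserting between Alpha and Bravo.

between Alpha and Bravo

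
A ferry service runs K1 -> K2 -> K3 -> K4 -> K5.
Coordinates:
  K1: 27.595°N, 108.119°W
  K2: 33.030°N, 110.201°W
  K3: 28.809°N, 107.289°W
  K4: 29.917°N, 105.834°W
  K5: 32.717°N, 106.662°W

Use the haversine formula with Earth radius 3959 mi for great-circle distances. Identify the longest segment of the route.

Leg distances:
K1→K2: 395.5 mi
K2→K3: 338.9 mi
K3→K4: 116.4 mi
K4→K5: 199.5 mi
The longest leg is K1–K2 at 395.5 mi.

K1–K2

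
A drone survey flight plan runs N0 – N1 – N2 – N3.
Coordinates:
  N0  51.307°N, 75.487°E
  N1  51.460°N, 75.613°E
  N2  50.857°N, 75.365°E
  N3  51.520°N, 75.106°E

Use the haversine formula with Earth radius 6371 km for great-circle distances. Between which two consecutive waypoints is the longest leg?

Leg distances:
N0→N1: 19.1 km
N1→N2: 69.2 km
N2→N3: 75.9 km
The longest leg is N2–N3 at 75.9 km.

N2–N3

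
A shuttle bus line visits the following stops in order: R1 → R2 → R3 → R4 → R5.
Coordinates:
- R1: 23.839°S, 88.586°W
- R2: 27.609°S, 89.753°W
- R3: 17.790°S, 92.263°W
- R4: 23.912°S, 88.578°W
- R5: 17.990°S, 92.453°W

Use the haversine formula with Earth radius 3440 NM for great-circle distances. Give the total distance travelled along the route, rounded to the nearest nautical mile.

1679 NM

Leg distances:
R1→R2: 235.0 NM  (cumulative 235.0 NM)
R2→R3: 605.6 NM  (cumulative 840.6 NM)
R3→R4: 421.6 NM  (cumulative 1262.3 NM)
R4→R5: 416.6 NM  (cumulative 1678.9 NM)
Total route length ≈ 1679 NM.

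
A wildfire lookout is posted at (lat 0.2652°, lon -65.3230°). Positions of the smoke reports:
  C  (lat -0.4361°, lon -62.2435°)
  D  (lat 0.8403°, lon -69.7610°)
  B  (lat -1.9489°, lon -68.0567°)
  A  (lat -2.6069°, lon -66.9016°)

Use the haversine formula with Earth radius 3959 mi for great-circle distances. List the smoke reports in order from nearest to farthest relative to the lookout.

C, A, B, D

Distances from the lookout:
C (lat -0.4361°, lon -62.2435°): 218.2 mi
A (lat -2.6069°, lon -66.9016°): 226.4 mi
B (lat -1.9489°, lon -68.0567°): 243.1 mi
D (lat 0.8403°, lon -69.7610°): 309.2 mi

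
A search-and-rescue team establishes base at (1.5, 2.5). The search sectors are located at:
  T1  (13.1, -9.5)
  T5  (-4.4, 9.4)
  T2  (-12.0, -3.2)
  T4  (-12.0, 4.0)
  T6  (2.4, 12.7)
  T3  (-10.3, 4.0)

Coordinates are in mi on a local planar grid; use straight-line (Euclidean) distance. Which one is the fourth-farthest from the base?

Distance to each, sorted:
T1: 16.7 mi
T2: 14.7 mi
T4: 13.6 mi
T3: 11.9 mi
T6: 10.2 mi
T5: 9.1 mi
The fourth-farthest is T3 at 11.9 mi.

T3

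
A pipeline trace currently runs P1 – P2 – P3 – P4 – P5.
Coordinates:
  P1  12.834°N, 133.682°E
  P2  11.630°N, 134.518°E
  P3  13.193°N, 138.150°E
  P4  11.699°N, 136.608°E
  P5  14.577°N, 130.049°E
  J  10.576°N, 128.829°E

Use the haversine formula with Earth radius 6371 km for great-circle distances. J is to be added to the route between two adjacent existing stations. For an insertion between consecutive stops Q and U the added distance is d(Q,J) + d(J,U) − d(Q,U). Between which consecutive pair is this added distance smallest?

Added distance for inserting J between each consecutive pair:
P1–P2: 1054.9 km
P2–P3: 1255.7 km
P3–P4: 1676.9 km
P4–P5: 543.1 km
Smallest added distance is 543.1 km, inserting between P4 and P5.

between P4 and P5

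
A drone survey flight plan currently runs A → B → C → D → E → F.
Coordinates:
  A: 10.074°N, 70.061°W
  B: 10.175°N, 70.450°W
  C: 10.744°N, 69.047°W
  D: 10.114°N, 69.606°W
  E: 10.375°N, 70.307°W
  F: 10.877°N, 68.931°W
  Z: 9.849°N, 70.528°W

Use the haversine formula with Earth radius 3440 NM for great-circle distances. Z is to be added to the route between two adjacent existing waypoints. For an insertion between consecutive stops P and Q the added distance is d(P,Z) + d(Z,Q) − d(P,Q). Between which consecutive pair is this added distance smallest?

between A and B

Added distance for inserting Z between each consecutive pair:
A–B: 27.1 NM
B–C: 33.2 NM
C–D: 109.3 NM
D–E: 46.7 NM
E–F: 60.3 NM
Smallest added distance is 27.1 NM, inserting between A and B.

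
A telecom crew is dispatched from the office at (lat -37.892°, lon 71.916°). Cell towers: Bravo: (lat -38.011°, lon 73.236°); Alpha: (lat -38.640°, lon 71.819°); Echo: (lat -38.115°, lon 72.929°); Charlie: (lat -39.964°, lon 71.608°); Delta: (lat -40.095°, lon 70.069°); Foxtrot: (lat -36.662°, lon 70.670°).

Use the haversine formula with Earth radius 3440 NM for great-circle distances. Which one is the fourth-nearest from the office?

Distance to each, sorted:
Alpha: 45.1 NM
Echo: 49.8 NM
Bravo: 62.9 NM
Foxtrot: 94.9 NM
Charlie: 125.2 NM
Delta: 157.9 NM
The fourth-nearest is Foxtrot at 94.9 NM.

Foxtrot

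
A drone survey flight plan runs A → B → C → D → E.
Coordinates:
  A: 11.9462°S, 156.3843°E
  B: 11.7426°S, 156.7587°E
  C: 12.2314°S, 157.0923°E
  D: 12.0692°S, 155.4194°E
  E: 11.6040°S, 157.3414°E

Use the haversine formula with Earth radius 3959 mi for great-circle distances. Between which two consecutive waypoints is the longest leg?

D–E

Leg distances:
A→B: 29.0 mi
B→C: 40.6 mi
C→D: 113.6 mi
D→E: 133.9 mi
The longest leg is D–E at 133.9 mi.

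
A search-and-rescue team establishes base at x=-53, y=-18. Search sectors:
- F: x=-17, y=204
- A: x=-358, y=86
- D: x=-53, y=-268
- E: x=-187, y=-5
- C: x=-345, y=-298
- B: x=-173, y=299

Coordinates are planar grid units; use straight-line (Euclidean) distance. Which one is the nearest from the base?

Distance to each, sorted:
E: 134.6
F: 224.9
D: 250.0
A: 322.2
B: 339.0
C: 404.6
The nearest is E at 134.6.

E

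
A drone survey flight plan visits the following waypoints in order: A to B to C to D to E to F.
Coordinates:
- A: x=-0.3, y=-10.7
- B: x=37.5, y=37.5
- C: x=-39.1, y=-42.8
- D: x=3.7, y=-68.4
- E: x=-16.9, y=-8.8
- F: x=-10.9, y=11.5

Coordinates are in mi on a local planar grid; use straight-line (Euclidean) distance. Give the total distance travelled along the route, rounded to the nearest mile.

306 mi

Leg distances:
A→B: 61.3 mi  (cumulative 61.3 mi)
B→C: 111.0 mi  (cumulative 172.2 mi)
C→D: 49.9 mi  (cumulative 222.1 mi)
D→E: 63.1 mi  (cumulative 285.2 mi)
E→F: 21.2 mi  (cumulative 306.3 mi)
Total route length ≈ 306 mi.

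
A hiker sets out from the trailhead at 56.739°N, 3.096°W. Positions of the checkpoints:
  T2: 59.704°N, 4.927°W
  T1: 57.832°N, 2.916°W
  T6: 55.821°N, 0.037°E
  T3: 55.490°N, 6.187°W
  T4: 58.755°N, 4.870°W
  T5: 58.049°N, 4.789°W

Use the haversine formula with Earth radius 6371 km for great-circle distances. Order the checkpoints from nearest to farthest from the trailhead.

Computing each great-circle distance from 56.739°N, 3.096°W:
T1 57.832°N, 2.916°W: 122.0 km
T5 58.049°N, 4.789°W: 177.5 km
T6 55.821°N, 0.037°E: 218.7 km
T3 55.490°N, 6.187°W: 236.6 km
T4 58.755°N, 4.870°W: 247.6 km
T2 59.704°N, 4.927°W: 346.7 km

T1, T5, T6, T3, T4, T2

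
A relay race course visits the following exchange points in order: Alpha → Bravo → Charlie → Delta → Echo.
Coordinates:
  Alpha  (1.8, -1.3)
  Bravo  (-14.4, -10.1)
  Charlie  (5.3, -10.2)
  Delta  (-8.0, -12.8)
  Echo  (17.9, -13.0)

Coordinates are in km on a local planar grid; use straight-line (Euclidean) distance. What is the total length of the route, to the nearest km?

Leg distances:
Alpha→Bravo: 18.4 km  (cumulative 18.4 km)
Bravo→Charlie: 19.7 km  (cumulative 38.1 km)
Charlie→Delta: 13.6 km  (cumulative 51.7 km)
Delta→Echo: 25.9 km  (cumulative 77.6 km)
Total route length ≈ 78 km.

78 km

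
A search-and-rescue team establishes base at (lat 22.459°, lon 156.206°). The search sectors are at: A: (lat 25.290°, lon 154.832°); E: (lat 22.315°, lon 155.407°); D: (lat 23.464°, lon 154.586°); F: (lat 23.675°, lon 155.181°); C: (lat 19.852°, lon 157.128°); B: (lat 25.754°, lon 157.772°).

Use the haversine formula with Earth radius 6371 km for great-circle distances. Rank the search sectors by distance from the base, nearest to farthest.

Distances from the base:
E (lat 22.315°, lon 155.407°): 83.7 km
F (lat 23.675°, lon 155.181°): 171.1 km
D (lat 23.464°, lon 154.586°): 200.0 km
C (lat 19.852°, lon 157.128°): 305.2 km
A (lat 25.290°, lon 154.832°): 344.4 km
B (lat 25.754°, lon 157.772°): 399.4 km

E, F, D, C, A, B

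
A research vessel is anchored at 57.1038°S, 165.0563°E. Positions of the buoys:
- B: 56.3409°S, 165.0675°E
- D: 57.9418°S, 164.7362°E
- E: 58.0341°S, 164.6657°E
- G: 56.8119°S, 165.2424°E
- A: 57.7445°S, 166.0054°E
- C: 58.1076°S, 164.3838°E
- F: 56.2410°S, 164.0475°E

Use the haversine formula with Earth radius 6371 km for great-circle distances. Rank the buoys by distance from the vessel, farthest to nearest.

Computing each great-circle distance from 57.1038°S, 165.0563°E:
C 58.1076°S, 164.3838°E: 118.6 km
F 56.2410°S, 164.0475°E: 114.0 km
E 58.0341°S, 164.6657°E: 106.0 km
D 57.9418°S, 164.7362°E: 95.1 km
A 57.7445°S, 166.0054°E: 91.1 km
B 56.3409°S, 165.0675°E: 84.8 km
G 56.8119°S, 165.2424°E: 34.4 km

C, F, E, D, A, B, G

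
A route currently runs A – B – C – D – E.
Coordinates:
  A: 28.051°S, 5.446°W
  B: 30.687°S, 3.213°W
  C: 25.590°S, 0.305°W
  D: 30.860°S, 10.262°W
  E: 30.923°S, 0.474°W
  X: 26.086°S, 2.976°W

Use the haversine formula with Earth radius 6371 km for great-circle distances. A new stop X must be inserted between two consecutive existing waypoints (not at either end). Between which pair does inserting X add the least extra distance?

Added distance for inserting X between each consecutive pair:
A–B: 475.8 km
B–C: 150.7 km
C–D: 23.6 km
D–E: 544.9 km
Smallest added distance is 23.6 km, inserting between C and D.

between C and D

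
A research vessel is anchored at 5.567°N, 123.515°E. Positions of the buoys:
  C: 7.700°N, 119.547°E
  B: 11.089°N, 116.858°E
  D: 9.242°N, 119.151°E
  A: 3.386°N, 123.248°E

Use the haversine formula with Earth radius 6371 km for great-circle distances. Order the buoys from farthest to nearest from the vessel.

Distance from the vessel at 5.567°N, 123.515°E to each:
B 11.089°N, 116.858°E: 955.5 km
D 9.242°N, 119.151°E: 631.2 km
C 7.700°N, 119.547°E: 498.3 km
A 3.386°N, 123.248°E: 244.3 km

B, D, C, A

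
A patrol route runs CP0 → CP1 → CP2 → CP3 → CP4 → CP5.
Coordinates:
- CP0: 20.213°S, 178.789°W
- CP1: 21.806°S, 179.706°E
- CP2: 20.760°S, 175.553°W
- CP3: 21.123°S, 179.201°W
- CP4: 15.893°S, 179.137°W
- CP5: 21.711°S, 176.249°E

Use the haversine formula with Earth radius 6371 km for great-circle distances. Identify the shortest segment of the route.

Leg distances:
CP0→CP1: 236.2 km
CP1→CP2: 504.8 km
CP2→CP3: 381.0 km
CP3→CP4: 581.6 km
CP4→CP5: 808.8 km
The shortest leg is CP0–CP1 at 236.2 km.

CP0–CP1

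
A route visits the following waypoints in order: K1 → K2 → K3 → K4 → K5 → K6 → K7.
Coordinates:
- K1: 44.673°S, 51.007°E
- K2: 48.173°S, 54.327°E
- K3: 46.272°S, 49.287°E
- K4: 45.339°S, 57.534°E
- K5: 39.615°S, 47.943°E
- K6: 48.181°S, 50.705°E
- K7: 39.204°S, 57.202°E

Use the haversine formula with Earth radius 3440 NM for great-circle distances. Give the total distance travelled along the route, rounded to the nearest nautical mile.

Leg distances:
K1→K2: 251.0 NM  (cumulative 251.0 NM)
K2→K3: 235.0 NM  (cumulative 486.0 NM)
K3→K4: 349.5 NM  (cumulative 835.5 NM)
K4→K5: 545.7 NM  (cumulative 1381.2 NM)
K5→K6: 527.9 NM  (cumulative 1909.1 NM)
K6→K7: 607.8 NM  (cumulative 2516.9 NM)
Total route length ≈ 2517 NM.

2517 NM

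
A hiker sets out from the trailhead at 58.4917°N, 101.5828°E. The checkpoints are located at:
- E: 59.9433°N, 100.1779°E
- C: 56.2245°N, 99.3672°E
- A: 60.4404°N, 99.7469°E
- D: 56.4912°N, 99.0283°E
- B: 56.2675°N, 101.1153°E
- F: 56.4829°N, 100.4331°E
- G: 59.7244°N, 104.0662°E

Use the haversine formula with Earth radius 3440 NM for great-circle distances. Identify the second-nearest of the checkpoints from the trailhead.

Distance to each, sorted:
E: 97.3 NM
G: 106.5 NM
F: 126.2 NM
A: 129.7 NM
B: 134.4 NM
D: 145.6 NM
C: 153.9 NM
The second-nearest is G at 106.5 NM.

G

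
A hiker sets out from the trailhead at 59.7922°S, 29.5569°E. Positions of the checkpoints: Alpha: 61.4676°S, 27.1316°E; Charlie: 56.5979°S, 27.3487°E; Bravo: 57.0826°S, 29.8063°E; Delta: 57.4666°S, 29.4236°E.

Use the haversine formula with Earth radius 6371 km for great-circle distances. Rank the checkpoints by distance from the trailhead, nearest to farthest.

Alpha, Delta, Bravo, Charlie

Computing each great-circle distance from 59.7922°S, 29.5569°E:
Alpha 61.4676°S, 27.1316°E: 228.4 km
Delta 57.4666°S, 29.4236°E: 258.7 km
Bravo 57.0826°S, 29.8063°E: 301.6 km
Charlie 56.5979°S, 27.3487°E: 378.0 km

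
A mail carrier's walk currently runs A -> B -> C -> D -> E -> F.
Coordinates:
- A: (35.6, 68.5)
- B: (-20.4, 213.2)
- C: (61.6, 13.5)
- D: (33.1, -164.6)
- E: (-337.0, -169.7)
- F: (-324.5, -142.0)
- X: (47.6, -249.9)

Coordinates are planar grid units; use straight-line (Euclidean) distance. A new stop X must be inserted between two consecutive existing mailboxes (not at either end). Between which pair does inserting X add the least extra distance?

between D and E

Added distance for inserting X between each consecutive pair:
A–B: 631.5
B–C: 516.0
C–D: 169.9
D–E: 109.3
E–F: 749.9
Smallest added distance is 109.3, inserting between D and E.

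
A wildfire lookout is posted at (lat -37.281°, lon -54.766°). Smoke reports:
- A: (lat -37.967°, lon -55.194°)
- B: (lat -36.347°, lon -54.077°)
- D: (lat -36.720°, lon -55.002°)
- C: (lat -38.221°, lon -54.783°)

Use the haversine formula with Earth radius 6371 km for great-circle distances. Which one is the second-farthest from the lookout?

C

Distance to each, sorted:
B: 120.6 km
C: 104.5 km
A: 85.1 km
D: 65.8 km
The second-farthest is C at 104.5 km.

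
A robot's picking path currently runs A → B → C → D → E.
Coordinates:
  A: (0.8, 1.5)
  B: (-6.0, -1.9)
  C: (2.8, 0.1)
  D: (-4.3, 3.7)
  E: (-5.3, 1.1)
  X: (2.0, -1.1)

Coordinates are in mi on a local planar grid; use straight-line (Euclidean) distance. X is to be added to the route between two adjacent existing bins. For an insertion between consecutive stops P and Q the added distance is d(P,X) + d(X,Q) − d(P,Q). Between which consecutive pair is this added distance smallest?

Added distance for inserting X between each consecutive pair:
A–B: 3.3 mi
B–C: 0.5 mi
C–D: 1.4 mi
D–E: 12.8 mi
Smallest added distance is 0.5 mi, inserting between B and C.

between B and C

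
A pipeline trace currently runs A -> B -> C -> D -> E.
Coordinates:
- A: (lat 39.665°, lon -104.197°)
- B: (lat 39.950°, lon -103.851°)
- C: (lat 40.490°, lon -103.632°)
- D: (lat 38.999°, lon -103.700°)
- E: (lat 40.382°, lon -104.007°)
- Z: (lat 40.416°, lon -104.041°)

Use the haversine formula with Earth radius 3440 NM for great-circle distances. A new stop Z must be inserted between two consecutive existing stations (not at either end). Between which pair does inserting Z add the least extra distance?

Added distance for inserting Z between each consecutive pair:
A–B: 51.6 NM
B–C: 14.6 NM
C–D: 16.2 NM
D–E: 4.9 NM
Smallest added distance is 4.9 NM, inserting between D and E.

between D and E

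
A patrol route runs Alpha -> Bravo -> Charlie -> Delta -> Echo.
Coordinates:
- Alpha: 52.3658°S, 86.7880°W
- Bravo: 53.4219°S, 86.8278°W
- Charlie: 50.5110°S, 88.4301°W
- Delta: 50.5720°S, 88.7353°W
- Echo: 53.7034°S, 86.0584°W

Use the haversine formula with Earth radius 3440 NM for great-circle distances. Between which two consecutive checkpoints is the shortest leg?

Leg distances:
Alpha→Bravo: 63.4 NM
Bravo→Charlie: 184.5 NM
Charlie→Delta: 12.2 NM
Delta→Echo: 212.3 NM
The shortest leg is Charlie–Delta at 12.2 NM.

Charlie–Delta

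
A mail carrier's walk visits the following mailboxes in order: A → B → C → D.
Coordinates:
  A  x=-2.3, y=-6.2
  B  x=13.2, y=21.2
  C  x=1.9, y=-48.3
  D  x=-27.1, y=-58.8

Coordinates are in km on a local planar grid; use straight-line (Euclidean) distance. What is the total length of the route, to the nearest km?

133 km

Leg distances:
A→B: 31.5 km  (cumulative 31.5 km)
B→C: 70.4 km  (cumulative 101.9 km)
C→D: 30.8 km  (cumulative 132.7 km)
Total route length ≈ 133 km.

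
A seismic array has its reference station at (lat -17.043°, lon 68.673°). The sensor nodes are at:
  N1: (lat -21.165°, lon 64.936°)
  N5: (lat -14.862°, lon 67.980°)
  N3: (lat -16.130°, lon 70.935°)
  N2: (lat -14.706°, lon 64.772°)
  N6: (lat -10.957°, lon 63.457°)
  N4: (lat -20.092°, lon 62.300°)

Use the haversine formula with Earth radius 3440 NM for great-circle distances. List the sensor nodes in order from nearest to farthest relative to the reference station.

Distance from the reference station at (lat -17.043°, lon 68.673°) to each:
N5 (lat -14.862°, lon 67.980°): 136.9 NM
N3 (lat -16.130°, lon 70.935°): 141.2 NM
N2 (lat -14.706°, lon 64.772°): 265.4 NM
N1 (lat -21.165°, lon 64.936°): 325.8 NM
N4 (lat -20.092°, lon 62.300°): 406.2 NM
N6 (lat -10.957°, lon 63.457°): 475.1 NM

N5, N3, N2, N1, N4, N6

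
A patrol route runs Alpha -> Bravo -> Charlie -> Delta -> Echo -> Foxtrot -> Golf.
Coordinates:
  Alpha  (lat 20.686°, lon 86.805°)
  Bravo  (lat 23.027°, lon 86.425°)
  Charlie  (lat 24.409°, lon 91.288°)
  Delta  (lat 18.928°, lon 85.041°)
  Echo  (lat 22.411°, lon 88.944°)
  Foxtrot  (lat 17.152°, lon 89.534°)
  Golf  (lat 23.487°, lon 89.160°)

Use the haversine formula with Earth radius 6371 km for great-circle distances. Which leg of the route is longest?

Charlie–Delta

Leg distances:
Alpha→Bravo: 263.2 km
Bravo→Charlie: 518.3 km
Charlie→Delta: 887.5 km
Delta→Echo: 561.1 km
Echo→Foxtrot: 588.0 km
Foxtrot→Golf: 705.5 km
The longest leg is Charlie–Delta at 887.5 km.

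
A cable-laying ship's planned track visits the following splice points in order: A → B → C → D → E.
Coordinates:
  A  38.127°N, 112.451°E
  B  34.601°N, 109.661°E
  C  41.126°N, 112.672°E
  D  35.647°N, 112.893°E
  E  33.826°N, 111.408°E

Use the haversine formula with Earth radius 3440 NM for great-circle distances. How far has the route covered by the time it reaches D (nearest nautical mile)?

Leg distances:
A→B: 251.0 NM  (cumulative 251.0 NM)
B→C: 416.9 NM  (cumulative 667.9 NM)
C→D: 329.1 NM  (cumulative 997.0 NM)
Cumulative distance at D ≈ 997 NM.

997 NM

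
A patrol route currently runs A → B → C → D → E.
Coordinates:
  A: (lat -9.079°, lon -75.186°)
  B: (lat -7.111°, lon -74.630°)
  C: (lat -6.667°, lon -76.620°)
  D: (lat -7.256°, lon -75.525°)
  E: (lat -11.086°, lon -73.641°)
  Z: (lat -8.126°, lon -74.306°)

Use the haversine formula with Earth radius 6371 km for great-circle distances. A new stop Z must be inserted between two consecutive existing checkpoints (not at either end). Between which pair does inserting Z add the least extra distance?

between D and E

Added distance for inserting Z between each consecutive pair:
A–B: 34.6 km
B–C: 195.6 km
C–D: 330.4 km
D–E: 29.2 km
Smallest added distance is 29.2 km, inserting between D and E.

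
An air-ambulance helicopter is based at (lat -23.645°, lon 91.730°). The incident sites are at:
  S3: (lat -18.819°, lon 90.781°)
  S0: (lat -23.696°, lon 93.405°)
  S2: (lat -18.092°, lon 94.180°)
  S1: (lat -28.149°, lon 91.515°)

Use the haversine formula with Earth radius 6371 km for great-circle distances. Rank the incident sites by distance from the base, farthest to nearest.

Distance from the base at (lat -23.645°, lon 91.730°) to each:
S2 (lat -18.092°, lon 94.180°): 667.8 km
S3 (lat -18.819°, lon 90.781°): 545.6 km
S1 (lat -28.149°, lon 91.515°): 501.3 km
S0 (lat -23.696°, lon 93.405°): 170.7 km

S2, S3, S1, S0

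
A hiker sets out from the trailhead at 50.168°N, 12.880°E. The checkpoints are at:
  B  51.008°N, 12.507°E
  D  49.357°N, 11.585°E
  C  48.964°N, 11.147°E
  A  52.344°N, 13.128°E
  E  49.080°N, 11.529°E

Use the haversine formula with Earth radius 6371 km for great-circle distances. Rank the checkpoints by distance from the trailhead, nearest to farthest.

Computing each great-circle distance from 50.168°N, 12.880°E:
B 51.008°N, 12.507°E: 97.0 km
D 49.357°N, 11.585°E: 129.6 km
E 49.080°N, 11.529°E: 155.3 km
C 48.964°N, 11.147°E: 183.1 km
A 52.344°N, 13.128°E: 242.6 km

B, D, E, C, A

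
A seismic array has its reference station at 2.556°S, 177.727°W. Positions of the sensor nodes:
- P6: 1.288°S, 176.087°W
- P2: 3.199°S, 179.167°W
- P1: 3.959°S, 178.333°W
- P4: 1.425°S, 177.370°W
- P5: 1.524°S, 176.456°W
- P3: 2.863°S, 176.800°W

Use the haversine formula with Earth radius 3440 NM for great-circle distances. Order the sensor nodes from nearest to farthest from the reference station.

Computing each great-circle distance from 2.556°S, 177.727°W:
P3 2.863°S, 176.800°W: 58.6 NM
P4 1.425°S, 177.370°W: 71.2 NM
P1 3.959°S, 178.333°W: 91.7 NM
P2 3.199°S, 179.167°W: 94.6 NM
P5 1.524°S, 176.456°W: 98.3 NM
P6 1.288°S, 176.087°W: 124.4 NM

P3, P4, P1, P2, P5, P6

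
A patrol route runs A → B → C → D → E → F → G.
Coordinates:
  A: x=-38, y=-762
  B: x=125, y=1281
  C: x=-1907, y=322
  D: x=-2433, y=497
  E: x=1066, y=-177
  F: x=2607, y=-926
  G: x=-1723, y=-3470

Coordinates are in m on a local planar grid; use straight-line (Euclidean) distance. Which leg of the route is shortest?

Leg distances:
A→B: 2049.5 m
B→C: 2246.9 m
C→D: 554.3 m
D→E: 3563.3 m
E→F: 1713.4 m
F→G: 5022.0 m
The shortest leg is C–D at 554.3 m.

C–D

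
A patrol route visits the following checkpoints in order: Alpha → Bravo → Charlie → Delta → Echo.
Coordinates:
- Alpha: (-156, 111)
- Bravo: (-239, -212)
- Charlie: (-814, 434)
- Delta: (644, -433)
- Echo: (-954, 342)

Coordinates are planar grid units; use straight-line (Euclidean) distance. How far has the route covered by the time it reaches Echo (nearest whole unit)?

4671

Leg distances:
Alpha→Bravo: 333.5  (cumulative 333.5)
Bravo→Charlie: 864.8  (cumulative 1198.3)
Charlie→Delta: 1696.3  (cumulative 2894.6)
Delta→Echo: 1776.0  (cumulative 4670.7)
Cumulative distance at Echo ≈ 4671.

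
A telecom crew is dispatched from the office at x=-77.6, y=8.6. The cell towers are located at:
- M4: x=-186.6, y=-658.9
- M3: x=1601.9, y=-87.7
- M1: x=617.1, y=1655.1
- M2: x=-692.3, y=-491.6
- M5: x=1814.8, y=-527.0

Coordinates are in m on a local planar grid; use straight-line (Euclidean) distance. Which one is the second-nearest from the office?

Distance to each, sorted:
M4: 676.3 m
M2: 792.5 m
M3: 1682.3 m
M1: 1787.1 m
M5: 1966.7 m
The second-nearest is M2 at 792.5 m.

M2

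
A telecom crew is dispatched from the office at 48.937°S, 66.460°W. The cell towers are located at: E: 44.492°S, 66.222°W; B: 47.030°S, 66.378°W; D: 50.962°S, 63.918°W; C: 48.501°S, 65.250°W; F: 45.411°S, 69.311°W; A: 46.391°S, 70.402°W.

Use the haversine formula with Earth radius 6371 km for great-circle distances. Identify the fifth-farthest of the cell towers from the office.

B

Distance to each, sorted:
E: 494.6 km
F: 447.3 km
A: 408.9 km
D: 289.4 km
B: 212.1 km
C: 101.1 km
The fifth-farthest is B at 212.1 km.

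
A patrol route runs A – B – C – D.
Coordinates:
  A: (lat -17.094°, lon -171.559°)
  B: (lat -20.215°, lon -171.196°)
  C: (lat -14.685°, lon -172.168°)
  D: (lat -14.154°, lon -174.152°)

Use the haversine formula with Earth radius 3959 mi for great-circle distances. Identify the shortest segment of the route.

Leg distances:
A→B: 217.0 mi
B→C: 387.4 mi
C→D: 137.7 mi
The shortest leg is C–D at 137.7 mi.

C–D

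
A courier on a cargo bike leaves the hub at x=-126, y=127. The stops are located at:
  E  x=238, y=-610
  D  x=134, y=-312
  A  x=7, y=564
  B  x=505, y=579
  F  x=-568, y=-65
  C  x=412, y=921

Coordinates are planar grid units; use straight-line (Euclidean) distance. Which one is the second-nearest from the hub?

Distance to each, sorted:
A: 456.8
F: 481.9
D: 510.2
B: 776.2
E: 822.0
C: 959.1
The second-nearest is F at 481.9.

F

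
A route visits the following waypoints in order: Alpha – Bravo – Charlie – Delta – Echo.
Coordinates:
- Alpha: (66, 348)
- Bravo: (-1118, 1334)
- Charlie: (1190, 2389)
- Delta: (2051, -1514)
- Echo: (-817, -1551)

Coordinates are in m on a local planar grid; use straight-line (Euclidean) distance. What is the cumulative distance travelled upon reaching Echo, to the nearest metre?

10944 m

Leg distances:
Alpha→Bravo: 1540.8 m  (cumulative 1540.8 m)
Bravo→Charlie: 2537.7 m  (cumulative 4078.5 m)
Charlie→Delta: 3996.8 m  (cumulative 8075.3 m)
Delta→Echo: 2868.2 m  (cumulative 10943.6 m)
Cumulative distance at Echo ≈ 10944 m.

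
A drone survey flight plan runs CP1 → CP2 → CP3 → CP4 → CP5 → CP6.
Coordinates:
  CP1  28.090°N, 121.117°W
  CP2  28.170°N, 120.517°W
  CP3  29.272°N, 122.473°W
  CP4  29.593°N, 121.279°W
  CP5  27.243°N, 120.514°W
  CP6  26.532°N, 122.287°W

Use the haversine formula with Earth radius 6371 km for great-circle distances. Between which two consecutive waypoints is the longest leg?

CP4–CP5

Leg distances:
CP1→CP2: 59.5 km
CP2→CP3: 226.7 km
CP3→CP4: 121.0 km
CP4→CP5: 271.8 km
CP5→CP6: 192.8 km
The longest leg is CP4–CP5 at 271.8 km.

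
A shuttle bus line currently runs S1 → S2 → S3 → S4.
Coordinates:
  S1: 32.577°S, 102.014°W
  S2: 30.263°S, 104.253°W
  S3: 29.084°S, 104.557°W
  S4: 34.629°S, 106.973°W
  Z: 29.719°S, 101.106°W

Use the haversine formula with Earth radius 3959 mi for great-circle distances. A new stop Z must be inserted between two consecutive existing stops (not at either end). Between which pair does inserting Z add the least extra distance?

Added distance for inserting Z between each consecutive pair:
S1–S2: 189.3 mi
S2–S3: 320.9 mi
S3–S4: 286.2 mi
Smallest added distance is 189.3 mi, inserting between S1 and S2.

between S1 and S2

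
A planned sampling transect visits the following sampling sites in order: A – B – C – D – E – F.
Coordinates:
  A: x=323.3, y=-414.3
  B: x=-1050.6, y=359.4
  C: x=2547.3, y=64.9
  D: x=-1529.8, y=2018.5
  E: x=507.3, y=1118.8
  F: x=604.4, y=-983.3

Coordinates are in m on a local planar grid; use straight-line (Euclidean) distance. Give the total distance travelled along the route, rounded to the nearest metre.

14039 m

Leg distances:
A→B: 1576.8 m  (cumulative 1576.8 m)
B→C: 3609.9 m  (cumulative 5186.7 m)
C→D: 4521.0 m  (cumulative 9707.7 m)
D→E: 2226.9 m  (cumulative 11934.6 m)
E→F: 2104.3 m  (cumulative 14039.0 m)
Total route length ≈ 14039 m.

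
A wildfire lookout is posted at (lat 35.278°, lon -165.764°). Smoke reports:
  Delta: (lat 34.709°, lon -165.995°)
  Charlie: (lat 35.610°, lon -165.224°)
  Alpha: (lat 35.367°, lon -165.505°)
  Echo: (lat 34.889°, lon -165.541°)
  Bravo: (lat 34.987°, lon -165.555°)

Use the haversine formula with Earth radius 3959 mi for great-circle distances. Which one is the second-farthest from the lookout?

Distances from the lookout ((lat 35.278°, lon -165.764°)):
Delta: 41.4 mi
Charlie: 38.1 mi
Echo: 29.7 mi
Bravo: 23.3 mi
Alpha: 15.8 mi
The second-farthest is Charlie at 38.1 mi.

Charlie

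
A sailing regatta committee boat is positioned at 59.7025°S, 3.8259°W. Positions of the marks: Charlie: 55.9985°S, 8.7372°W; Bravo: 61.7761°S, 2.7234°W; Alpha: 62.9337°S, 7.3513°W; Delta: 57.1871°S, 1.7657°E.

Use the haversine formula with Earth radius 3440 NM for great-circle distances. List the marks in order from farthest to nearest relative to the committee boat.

Computing each great-circle distance from 59.7025°S, 3.8259°W:
Charlie 55.9985°S, 8.7372°W: 272.0 NM
Delta 57.1871°S, 1.7657°E: 231.5 NM
Alpha 62.9337°S, 7.3513°W: 218.9 NM
Bravo 61.7761°S, 2.7234°W: 128.6 NM

Charlie, Delta, Alpha, Bravo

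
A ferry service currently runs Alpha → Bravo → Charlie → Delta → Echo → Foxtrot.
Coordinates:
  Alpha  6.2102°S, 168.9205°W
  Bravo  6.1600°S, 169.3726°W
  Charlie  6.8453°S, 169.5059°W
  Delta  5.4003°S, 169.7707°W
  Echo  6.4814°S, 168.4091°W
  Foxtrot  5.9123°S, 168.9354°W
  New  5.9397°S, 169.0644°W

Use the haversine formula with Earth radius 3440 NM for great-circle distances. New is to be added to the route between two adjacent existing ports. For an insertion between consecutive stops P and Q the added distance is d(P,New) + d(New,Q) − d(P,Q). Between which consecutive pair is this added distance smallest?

between Delta and Echo

Added distance for inserting New between each consecutive pair:
Alpha–Bravo: 13.9 NM
Bravo–Charlie: 41.2 NM
Charlie–Delta: 25.4 NM
Delta–Echo: 0.0 NM
Echo–Foxtrot: 12.3 NM
Smallest added distance is 0.0 NM, inserting between Delta and Echo.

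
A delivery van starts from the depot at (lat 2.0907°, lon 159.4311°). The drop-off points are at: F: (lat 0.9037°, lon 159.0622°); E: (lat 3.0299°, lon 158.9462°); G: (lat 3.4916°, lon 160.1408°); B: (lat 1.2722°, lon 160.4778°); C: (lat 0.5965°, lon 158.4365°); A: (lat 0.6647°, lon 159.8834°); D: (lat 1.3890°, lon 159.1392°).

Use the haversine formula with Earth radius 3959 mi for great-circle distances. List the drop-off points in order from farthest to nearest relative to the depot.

Distance from the depot at (lat 2.0907°, lon 159.4311°) to each:
C (lat 0.5965°, lon 158.4365°): 124.0 mi
G (lat 3.4916°, lon 160.1408°): 108.5 mi
A (lat 0.6647°, lon 159.8834°): 103.4 mi
B (lat 1.2722°, lon 160.4778°): 91.8 mi
F (lat 0.9037°, lon 159.0622°): 85.9 mi
E (lat 3.0299°, lon 158.9462°): 73.0 mi
D (lat 1.3890°, lon 159.1392°): 52.5 mi

C, G, A, B, F, E, D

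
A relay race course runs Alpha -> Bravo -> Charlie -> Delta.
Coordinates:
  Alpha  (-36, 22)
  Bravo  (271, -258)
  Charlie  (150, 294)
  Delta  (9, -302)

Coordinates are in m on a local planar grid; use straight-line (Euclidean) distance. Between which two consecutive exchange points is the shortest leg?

Leg distances:
Alpha→Bravo: 415.5 m
Bravo→Charlie: 565.1 m
Charlie→Delta: 612.5 m
The shortest leg is Alpha–Bravo at 415.5 m.

Alpha–Bravo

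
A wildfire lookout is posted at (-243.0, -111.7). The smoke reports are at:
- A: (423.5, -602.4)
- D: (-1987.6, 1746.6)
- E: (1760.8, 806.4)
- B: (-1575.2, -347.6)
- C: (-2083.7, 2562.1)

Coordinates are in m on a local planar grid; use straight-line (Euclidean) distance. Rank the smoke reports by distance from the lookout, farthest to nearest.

C, D, E, B, A

Computing each straight-line distance from (-243.0, -111.7):
C (-2083.7, 2562.1): 3246.1 m
D (-1987.6, 1746.6): 2548.9 m
E (1760.8, 806.4): 2204.1 m
B (-1575.2, -347.6): 1352.9 m
A (423.5, -602.4): 827.7 m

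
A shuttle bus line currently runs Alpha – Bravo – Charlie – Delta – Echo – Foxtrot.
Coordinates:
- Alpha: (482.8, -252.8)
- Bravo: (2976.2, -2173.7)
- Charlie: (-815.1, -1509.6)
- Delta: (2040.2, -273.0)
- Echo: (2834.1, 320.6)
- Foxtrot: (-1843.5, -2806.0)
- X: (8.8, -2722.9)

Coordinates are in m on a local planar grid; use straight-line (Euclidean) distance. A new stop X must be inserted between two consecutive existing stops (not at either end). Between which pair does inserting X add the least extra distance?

between Echo and Foxtrot

Added distance for inserting X between each consecutive pair:
Alpha–Bravo: 2385.4 m
Bravo–Charlie: 635.4 m
Charlie–Delta: 1537.6 m
Delta–Echo: 6344.0 m
Echo–Foxtrot: 380.6 m
Smallest added distance is 380.6 m, inserting between Echo and Foxtrot.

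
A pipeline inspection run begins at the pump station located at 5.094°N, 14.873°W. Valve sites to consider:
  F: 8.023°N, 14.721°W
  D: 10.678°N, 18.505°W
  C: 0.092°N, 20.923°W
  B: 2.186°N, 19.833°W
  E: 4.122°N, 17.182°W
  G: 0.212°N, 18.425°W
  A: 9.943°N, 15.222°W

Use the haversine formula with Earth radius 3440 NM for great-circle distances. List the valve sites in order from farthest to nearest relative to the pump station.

Computing each great-circle distance from 5.094°N, 14.873°W:
C 0.092°N, 20.923°W: 470.9 NM
D 10.678°N, 18.505°W: 398.8 NM
G 0.212°N, 18.425°W: 362.3 NM
B 2.186°N, 19.833°W: 344.7 NM
A 9.943°N, 15.222°W: 291.9 NM
F 8.023°N, 14.721°W: 176.1 NM
E 4.122°N, 17.182°W: 150.0 NM

C, D, G, B, A, F, E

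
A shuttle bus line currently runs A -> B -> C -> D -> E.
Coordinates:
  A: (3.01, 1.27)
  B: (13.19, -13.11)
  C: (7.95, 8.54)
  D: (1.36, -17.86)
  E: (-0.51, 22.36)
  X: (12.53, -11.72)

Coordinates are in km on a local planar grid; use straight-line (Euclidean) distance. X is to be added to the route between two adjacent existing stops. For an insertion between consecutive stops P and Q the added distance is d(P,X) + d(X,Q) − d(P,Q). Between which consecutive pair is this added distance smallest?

Added distance for inserting X between each consecutive pair:
A–B: 0.0 km
B–C: 0.0 km
C–D: 6.3 km
D–E: 9.0 km
Smallest added distance is 0.0 km, inserting between A and B.

between A and B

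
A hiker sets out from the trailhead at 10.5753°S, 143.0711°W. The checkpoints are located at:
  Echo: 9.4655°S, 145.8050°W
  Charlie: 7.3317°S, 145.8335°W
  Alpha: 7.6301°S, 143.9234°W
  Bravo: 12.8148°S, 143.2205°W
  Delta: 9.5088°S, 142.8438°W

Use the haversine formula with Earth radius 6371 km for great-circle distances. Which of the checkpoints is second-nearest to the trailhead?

Distances from the trailhead (10.5753°S, 143.0711°W):
Delta: 121.2 km
Bravo: 249.6 km
Echo: 323.8 km
Alpha: 340.6 km
Charlie: 471.3 km
The second-nearest is Bravo at 249.6 km.

Bravo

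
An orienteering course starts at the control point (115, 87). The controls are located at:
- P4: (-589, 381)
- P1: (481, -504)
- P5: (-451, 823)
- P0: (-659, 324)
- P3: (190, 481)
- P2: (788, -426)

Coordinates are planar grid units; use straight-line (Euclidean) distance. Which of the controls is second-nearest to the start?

P1

Distance to each, sorted:
P3: 401.1
P1: 695.2
P4: 762.9
P0: 809.5
P2: 846.2
P5: 928.5
The second-nearest is P1 at 695.2.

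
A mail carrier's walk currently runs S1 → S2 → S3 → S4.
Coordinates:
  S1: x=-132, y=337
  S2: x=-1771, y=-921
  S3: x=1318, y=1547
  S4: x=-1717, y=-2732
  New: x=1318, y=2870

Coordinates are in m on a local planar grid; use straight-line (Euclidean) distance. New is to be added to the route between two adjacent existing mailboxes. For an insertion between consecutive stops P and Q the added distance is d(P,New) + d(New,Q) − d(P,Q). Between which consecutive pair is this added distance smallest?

Added distance for inserting New between each consecutive pair:
S1–S2: 5742.7 m
S2–S3: 2259.3 m
S3–S4: 2448.3 m
Smallest added distance is 2259.3 m, inserting between S2 and S3.

between S2 and S3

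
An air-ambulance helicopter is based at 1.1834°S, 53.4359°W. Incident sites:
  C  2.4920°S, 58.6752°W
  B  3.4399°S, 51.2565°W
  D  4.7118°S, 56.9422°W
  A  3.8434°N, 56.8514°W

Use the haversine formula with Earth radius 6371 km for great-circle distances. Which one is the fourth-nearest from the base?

Distances from the base (1.1834°S, 53.4359°W):
B: 348.7 km
D: 552.7 km
C: 600.2 km
A: 675.6 km
The fourth-nearest is A at 675.6 km.

A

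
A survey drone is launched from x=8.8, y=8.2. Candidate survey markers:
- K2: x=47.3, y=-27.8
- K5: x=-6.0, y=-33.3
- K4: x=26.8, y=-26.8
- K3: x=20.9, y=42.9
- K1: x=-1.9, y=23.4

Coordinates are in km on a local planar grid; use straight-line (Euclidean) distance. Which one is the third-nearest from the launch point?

Distances from the launch point (x=8.8, y=8.2):
K1: 18.6 km
K3: 36.7 km
K4: 39.4 km
K5: 44.1 km
K2: 52.7 km
The third-nearest is K4 at 39.4 km.

K4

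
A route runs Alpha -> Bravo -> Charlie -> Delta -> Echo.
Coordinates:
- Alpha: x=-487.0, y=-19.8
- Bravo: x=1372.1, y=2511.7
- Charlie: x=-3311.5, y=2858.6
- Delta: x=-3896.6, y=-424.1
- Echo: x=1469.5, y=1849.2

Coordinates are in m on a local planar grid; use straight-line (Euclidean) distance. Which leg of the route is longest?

Delta–Echo

Leg distances:
Alpha→Bravo: 3140.8 m
Bravo→Charlie: 4696.4 m
Charlie→Delta: 3334.4 m
Delta→Echo: 5827.8 m
The longest leg is Delta–Echo at 5827.8 m.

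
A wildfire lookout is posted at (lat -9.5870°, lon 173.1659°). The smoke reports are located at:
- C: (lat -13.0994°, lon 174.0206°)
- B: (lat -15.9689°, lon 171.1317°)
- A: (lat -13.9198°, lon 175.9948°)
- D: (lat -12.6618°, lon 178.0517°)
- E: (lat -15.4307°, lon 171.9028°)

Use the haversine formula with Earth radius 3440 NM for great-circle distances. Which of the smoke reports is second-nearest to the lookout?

A

Distance to each, sorted:
C: 216.8 NM
A: 308.7 NM
D: 341.9 NM
E: 358.6 NM
B: 401.2 NM
The second-nearest is A at 308.7 NM.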